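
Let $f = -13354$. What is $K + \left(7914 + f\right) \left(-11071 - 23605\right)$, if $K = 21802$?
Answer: $188659242$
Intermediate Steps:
$K + \left(7914 + f\right) \left(-11071 - 23605\right) = 21802 + \left(7914 - 13354\right) \left(-11071 - 23605\right) = 21802 - -188637440 = 21802 + 188637440 = 188659242$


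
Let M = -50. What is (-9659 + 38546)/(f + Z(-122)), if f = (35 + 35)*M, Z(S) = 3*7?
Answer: -28887/3479 ≈ -8.3033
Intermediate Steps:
Z(S) = 21
f = -3500 (f = (35 + 35)*(-50) = 70*(-50) = -3500)
(-9659 + 38546)/(f + Z(-122)) = (-9659 + 38546)/(-3500 + 21) = 28887/(-3479) = 28887*(-1/3479) = -28887/3479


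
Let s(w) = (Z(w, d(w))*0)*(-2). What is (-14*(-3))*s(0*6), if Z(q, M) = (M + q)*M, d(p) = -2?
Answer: 0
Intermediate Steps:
Z(q, M) = M*(M + q)
s(w) = 0 (s(w) = (-2*(-2 + w)*0)*(-2) = ((4 - 2*w)*0)*(-2) = 0*(-2) = 0)
(-14*(-3))*s(0*6) = -14*(-3)*0 = 42*0 = 0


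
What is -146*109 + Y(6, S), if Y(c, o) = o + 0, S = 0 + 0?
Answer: -15914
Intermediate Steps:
S = 0
Y(c, o) = o
-146*109 + Y(6, S) = -146*109 + 0 = -15914 + 0 = -15914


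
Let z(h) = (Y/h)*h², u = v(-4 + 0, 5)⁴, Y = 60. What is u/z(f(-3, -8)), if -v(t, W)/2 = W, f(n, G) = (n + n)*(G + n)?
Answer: 250/99 ≈ 2.5253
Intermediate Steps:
f(n, G) = 2*n*(G + n) (f(n, G) = (2*n)*(G + n) = 2*n*(G + n))
v(t, W) = -2*W
u = 10000 (u = (-2*5)⁴ = (-10)⁴ = 10000)
z(h) = 60*h (z(h) = (60/h)*h² = 60*h)
u/z(f(-3, -8)) = 10000/((60*(2*(-3)*(-8 - 3)))) = 10000/((60*(2*(-3)*(-11)))) = 10000/((60*66)) = 10000/3960 = 10000*(1/3960) = 250/99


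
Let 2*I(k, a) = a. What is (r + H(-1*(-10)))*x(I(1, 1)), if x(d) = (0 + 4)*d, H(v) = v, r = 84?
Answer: 188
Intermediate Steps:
I(k, a) = a/2
x(d) = 4*d
(r + H(-1*(-10)))*x(I(1, 1)) = (84 - 1*(-10))*(4*((½)*1)) = (84 + 10)*(4*(½)) = 94*2 = 188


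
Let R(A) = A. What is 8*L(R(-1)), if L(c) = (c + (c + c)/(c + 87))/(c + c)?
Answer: 176/43 ≈ 4.0930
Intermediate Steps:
L(c) = (c + 2*c/(87 + c))/(2*c) (L(c) = (c + (2*c)/(87 + c))/((2*c)) = (c + 2*c/(87 + c))*(1/(2*c)) = (c + 2*c/(87 + c))/(2*c))
8*L(R(-1)) = 8*((89 - 1)/(2*(87 - 1))) = 8*((1/2)*88/86) = 8*((1/2)*(1/86)*88) = 8*(22/43) = 176/43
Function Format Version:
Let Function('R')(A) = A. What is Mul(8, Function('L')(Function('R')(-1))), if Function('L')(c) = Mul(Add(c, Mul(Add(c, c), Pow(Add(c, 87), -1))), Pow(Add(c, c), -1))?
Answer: Rational(176, 43) ≈ 4.0930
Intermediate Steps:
Function('L')(c) = Mul(Rational(1, 2), Pow(c, -1), Add(c, Mul(2, c, Pow(Add(87, c), -1)))) (Function('L')(c) = Mul(Add(c, Mul(Mul(2, c), Pow(Add(87, c), -1))), Pow(Mul(2, c), -1)) = Mul(Add(c, Mul(2, c, Pow(Add(87, c), -1))), Mul(Rational(1, 2), Pow(c, -1))) = Mul(Rational(1, 2), Pow(c, -1), Add(c, Mul(2, c, Pow(Add(87, c), -1)))))
Mul(8, Function('L')(Function('R')(-1))) = Mul(8, Mul(Rational(1, 2), Pow(Add(87, -1), -1), Add(89, -1))) = Mul(8, Mul(Rational(1, 2), Pow(86, -1), 88)) = Mul(8, Mul(Rational(1, 2), Rational(1, 86), 88)) = Mul(8, Rational(22, 43)) = Rational(176, 43)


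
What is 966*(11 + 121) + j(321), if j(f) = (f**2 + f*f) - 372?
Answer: 333222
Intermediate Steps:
j(f) = -372 + 2*f**2 (j(f) = (f**2 + f**2) - 372 = 2*f**2 - 372 = -372 + 2*f**2)
966*(11 + 121) + j(321) = 966*(11 + 121) + (-372 + 2*321**2) = 966*132 + (-372 + 2*103041) = 127512 + (-372 + 206082) = 127512 + 205710 = 333222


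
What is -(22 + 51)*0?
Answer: 0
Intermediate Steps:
-(22 + 51)*0 = -73*0 = -1*0 = 0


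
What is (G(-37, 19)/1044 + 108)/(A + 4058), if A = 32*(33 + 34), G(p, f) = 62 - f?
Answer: 112795/6474888 ≈ 0.017420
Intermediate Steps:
A = 2144 (A = 32*67 = 2144)
(G(-37, 19)/1044 + 108)/(A + 4058) = ((62 - 1*19)/1044 + 108)/(2144 + 4058) = ((62 - 19)*(1/1044) + 108)/6202 = (43*(1/1044) + 108)*(1/6202) = (43/1044 + 108)*(1/6202) = (112795/1044)*(1/6202) = 112795/6474888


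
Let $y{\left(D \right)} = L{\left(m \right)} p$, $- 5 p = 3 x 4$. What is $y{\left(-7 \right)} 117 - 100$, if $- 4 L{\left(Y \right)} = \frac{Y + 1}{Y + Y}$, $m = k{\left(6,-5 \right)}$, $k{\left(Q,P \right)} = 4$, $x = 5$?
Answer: $\frac{955}{8} \approx 119.38$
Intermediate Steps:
$m = 4$
$L{\left(Y \right)} = - \frac{1 + Y}{8 Y}$ ($L{\left(Y \right)} = - \frac{\left(Y + 1\right) \frac{1}{Y + Y}}{4} = - \frac{\left(1 + Y\right) \frac{1}{2 Y}}{4} = - \frac{\frac{1}{2} \frac{1}{Y} \left(1 + Y\right)}{4} = - \frac{1 + Y}{8 Y}$)
$p = -12$ ($p = - \frac{3 \cdot 5 \cdot 4}{5} = - \frac{15 \cdot 4}{5} = \left(- \frac{1}{5}\right) 60 = -12$)
$y{\left(D \right)} = \frac{15}{8}$ ($y{\left(D \right)} = \frac{-1 - 4}{8 \cdot 4} \left(-12\right) = \frac{1}{8} \cdot \frac{1}{4} \left(-1 - 4\right) \left(-12\right) = \frac{1}{8} \cdot \frac{1}{4} \left(-5\right) \left(-12\right) = \left(- \frac{5}{32}\right) \left(-12\right) = \frac{15}{8}$)
$y{\left(-7 \right)} 117 - 100 = \frac{15}{8} \cdot 117 - 100 = \frac{1755}{8} - 100 = \frac{955}{8}$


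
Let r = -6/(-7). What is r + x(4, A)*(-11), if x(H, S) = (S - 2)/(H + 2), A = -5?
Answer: 575/42 ≈ 13.690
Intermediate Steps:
x(H, S) = (-2 + S)/(2 + H)
r = 6/7 (r = -6*(-⅐) = 6/7 ≈ 0.85714)
r + x(4, A)*(-11) = 6/7 + ((-2 - 5)/(2 + 4))*(-11) = 6/7 + (-7/6)*(-11) = 6/7 + ((⅙)*(-7))*(-11) = 6/7 - 7/6*(-11) = 6/7 + 77/6 = 575/42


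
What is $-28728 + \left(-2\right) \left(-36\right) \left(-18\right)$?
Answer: $-30024$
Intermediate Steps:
$-28728 + \left(-2\right) \left(-36\right) \left(-18\right) = -28728 + 72 \left(-18\right) = -28728 - 1296 = -30024$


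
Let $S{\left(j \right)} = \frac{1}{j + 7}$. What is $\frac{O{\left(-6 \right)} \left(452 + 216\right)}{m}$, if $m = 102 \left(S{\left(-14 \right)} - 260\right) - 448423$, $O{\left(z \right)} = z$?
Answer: $\frac{28056}{3324703} \approx 0.0084386$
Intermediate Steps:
$S{\left(j \right)} = \frac{1}{7 + j}$
$m = - \frac{3324703}{7}$ ($m = 102 \left(\frac{1}{7 - 14} - 260\right) - 448423 = 102 \left(\frac{1}{-7} - 260\right) - 448423 = 102 \left(- \frac{1}{7} - 260\right) - 448423 = 102 \left(- \frac{1821}{7}\right) - 448423 = - \frac{185742}{7} - 448423 = - \frac{3324703}{7} \approx -4.7496 \cdot 10^{5}$)
$\frac{O{\left(-6 \right)} \left(452 + 216\right)}{m} = \frac{\left(-6\right) \left(452 + 216\right)}{- \frac{3324703}{7}} = \left(-6\right) 668 \left(- \frac{7}{3324703}\right) = \left(-4008\right) \left(- \frac{7}{3324703}\right) = \frac{28056}{3324703}$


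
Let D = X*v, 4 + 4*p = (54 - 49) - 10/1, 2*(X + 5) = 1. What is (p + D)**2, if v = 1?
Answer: 729/16 ≈ 45.563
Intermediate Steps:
X = -9/2 (X = -5 + (1/2)*1 = -5 + 1/2 = -9/2 ≈ -4.5000)
p = -9/4 (p = -1 + ((54 - 49) - 10/1)/4 = -1 + (5 - 10*1)/4 = -1 + (5 - 10)/4 = -1 + (1/4)*(-5) = -1 - 5/4 = -9/4 ≈ -2.2500)
D = -9/2 (D = -9/2*1 = -9/2 ≈ -4.5000)
(p + D)**2 = (-9/4 - 9/2)**2 = (-27/4)**2 = 729/16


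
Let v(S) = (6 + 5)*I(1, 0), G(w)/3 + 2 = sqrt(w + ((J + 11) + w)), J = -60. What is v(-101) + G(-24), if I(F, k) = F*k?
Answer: -6 + 3*I*sqrt(97) ≈ -6.0 + 29.547*I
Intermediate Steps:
G(w) = -6 + 3*sqrt(-49 + 2*w) (G(w) = -6 + 3*sqrt(w + ((-60 + 11) + w)) = -6 + 3*sqrt(w + (-49 + w)) = -6 + 3*sqrt(-49 + 2*w))
v(S) = 0 (v(S) = (6 + 5)*(1*0) = 11*0 = 0)
v(-101) + G(-24) = 0 + (-6 + 3*sqrt(-49 + 2*(-24))) = 0 + (-6 + 3*sqrt(-49 - 48)) = 0 + (-6 + 3*sqrt(-97)) = 0 + (-6 + 3*(I*sqrt(97))) = 0 + (-6 + 3*I*sqrt(97)) = -6 + 3*I*sqrt(97)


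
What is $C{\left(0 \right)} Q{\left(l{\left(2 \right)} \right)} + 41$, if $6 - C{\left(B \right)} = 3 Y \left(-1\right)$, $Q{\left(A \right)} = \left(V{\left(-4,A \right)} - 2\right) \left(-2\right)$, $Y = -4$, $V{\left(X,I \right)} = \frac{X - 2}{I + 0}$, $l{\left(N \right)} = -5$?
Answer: $\frac{157}{5} \approx 31.4$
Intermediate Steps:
$V{\left(X,I \right)} = \frac{-2 + X}{I}$
$Q{\left(A \right)} = 4 + \frac{12}{A}$ ($Q{\left(A \right)} = \left(\frac{-2 - 4}{A} - 2\right) \left(-2\right) = \left(\frac{1}{A} \left(-6\right) - 2\right) \left(-2\right) = \left(- \frac{6}{A} - 2\right) \left(-2\right) = \left(-2 - \frac{6}{A}\right) \left(-2\right) = 4 + \frac{12}{A}$)
$C{\left(B \right)} = -6$ ($C{\left(B \right)} = 6 - 3 \left(-4\right) \left(-1\right) = 6 - \left(-12\right) \left(-1\right) = 6 - 12 = -6$)
$C{\left(0 \right)} Q{\left(l{\left(2 \right)} \right)} + 41 = - 6 \left(4 + \frac{12}{-5}\right) + 41 = - 6 \left(4 + 12 \left(- \frac{1}{5}\right)\right) + 41 = - 6 \left(4 - \frac{12}{5}\right) + 41 = \left(-6\right) \frac{8}{5} + 41 = - \frac{48}{5} + 41 = \frac{157}{5}$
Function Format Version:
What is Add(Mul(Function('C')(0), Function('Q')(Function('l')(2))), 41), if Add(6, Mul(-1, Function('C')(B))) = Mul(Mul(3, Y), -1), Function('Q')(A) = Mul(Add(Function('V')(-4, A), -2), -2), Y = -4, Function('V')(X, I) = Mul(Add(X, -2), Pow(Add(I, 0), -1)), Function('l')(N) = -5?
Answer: Rational(157, 5) ≈ 31.400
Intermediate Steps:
Function('V')(X, I) = Mul(Pow(I, -1), Add(-2, X)) (Function('V')(X, I) = Mul(Add(-2, X), Pow(I, -1)) = Mul(Pow(I, -1), Add(-2, X)))
Function('Q')(A) = Add(4, Mul(12, Pow(A, -1))) (Function('Q')(A) = Mul(Add(Mul(Pow(A, -1), Add(-2, -4)), -2), -2) = Mul(Add(Mul(Pow(A, -1), -6), -2), -2) = Mul(Add(Mul(-6, Pow(A, -1)), -2), -2) = Mul(Add(-2, Mul(-6, Pow(A, -1))), -2) = Add(4, Mul(12, Pow(A, -1))))
Function('C')(B) = -6 (Function('C')(B) = Add(6, Mul(-1, Mul(Mul(3, -4), -1))) = Add(6, Mul(-1, Mul(-12, -1))) = Add(6, Mul(-1, 12)) = Add(6, -12) = -6)
Add(Mul(Function('C')(0), Function('Q')(Function('l')(2))), 41) = Add(Mul(-6, Add(4, Mul(12, Pow(-5, -1)))), 41) = Add(Mul(-6, Add(4, Mul(12, Rational(-1, 5)))), 41) = Add(Mul(-6, Add(4, Rational(-12, 5))), 41) = Add(Mul(-6, Rational(8, 5)), 41) = Add(Rational(-48, 5), 41) = Rational(157, 5)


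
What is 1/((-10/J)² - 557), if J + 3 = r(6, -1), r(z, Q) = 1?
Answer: -1/532 ≈ -0.0018797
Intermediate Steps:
J = -2 (J = -3 + 1 = -2)
1/((-10/J)² - 557) = 1/((-10/(-2))² - 557) = 1/((-10*(-½))² - 557) = 1/(5² - 557) = 1/(25 - 557) = 1/(-532) = -1/532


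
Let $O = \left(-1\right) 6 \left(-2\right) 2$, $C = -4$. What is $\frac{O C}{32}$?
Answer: $-3$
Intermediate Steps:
$O = 24$ ($O = \left(-6\right) \left(-2\right) 2 = 12 \cdot 2 = 24$)
$\frac{O C}{32} = \frac{24 \left(-4\right)}{32} = \left(-96\right) \frac{1}{32} = -3$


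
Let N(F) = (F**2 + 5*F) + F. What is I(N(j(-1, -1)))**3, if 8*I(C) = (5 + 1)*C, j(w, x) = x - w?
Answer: 0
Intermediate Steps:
N(F) = F**2 + 6*F
I(C) = 3*C/4 (I(C) = ((5 + 1)*C)/8 = (6*C)/8 = 3*C/4)
I(N(j(-1, -1)))**3 = (3*((-1 - 1*(-1))*(6 + (-1 - 1*(-1))))/4)**3 = (3*((-1 + 1)*(6 + (-1 + 1)))/4)**3 = (3*(0*(6 + 0))/4)**3 = (3*(0*6)/4)**3 = ((3/4)*0)**3 = 0**3 = 0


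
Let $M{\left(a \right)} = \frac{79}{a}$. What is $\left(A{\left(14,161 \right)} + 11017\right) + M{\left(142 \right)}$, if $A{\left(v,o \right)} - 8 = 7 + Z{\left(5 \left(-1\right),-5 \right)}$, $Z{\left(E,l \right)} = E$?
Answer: $\frac{1565913}{142} \approx 11028.0$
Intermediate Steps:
$A{\left(v,o \right)} = 10$ ($A{\left(v,o \right)} = 8 + \left(7 + 5 \left(-1\right)\right) = 8 + \left(7 - 5\right) = 8 + 2 = 10$)
$\left(A{\left(14,161 \right)} + 11017\right) + M{\left(142 \right)} = \left(10 + 11017\right) + \frac{79}{142} = 11027 + 79 \cdot \frac{1}{142} = 11027 + \frac{79}{142} = \frac{1565913}{142}$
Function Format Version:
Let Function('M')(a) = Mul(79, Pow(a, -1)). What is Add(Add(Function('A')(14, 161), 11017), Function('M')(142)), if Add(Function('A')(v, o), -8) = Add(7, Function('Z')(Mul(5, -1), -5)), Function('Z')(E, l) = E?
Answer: Rational(1565913, 142) ≈ 11028.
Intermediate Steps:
Function('A')(v, o) = 10 (Function('A')(v, o) = Add(8, Add(7, Mul(5, -1))) = Add(8, Add(7, -5)) = Add(8, 2) = 10)
Add(Add(Function('A')(14, 161), 11017), Function('M')(142)) = Add(Add(10, 11017), Mul(79, Pow(142, -1))) = Add(11027, Mul(79, Rational(1, 142))) = Add(11027, Rational(79, 142)) = Rational(1565913, 142)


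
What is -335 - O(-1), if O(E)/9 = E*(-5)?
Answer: -380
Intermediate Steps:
O(E) = -45*E (O(E) = 9*(E*(-5)) = 9*(-5*E) = -45*E)
-335 - O(-1) = -335 - (-45)*(-1) = -335 - 1*45 = -335 - 45 = -380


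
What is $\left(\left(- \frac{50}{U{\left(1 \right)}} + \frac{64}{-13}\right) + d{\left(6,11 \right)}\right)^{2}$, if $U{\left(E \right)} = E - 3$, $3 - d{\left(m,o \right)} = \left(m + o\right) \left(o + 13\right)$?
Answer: $\frac{25040016}{169} \approx 1.4817 \cdot 10^{5}$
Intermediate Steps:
$d{\left(m,o \right)} = 3 - \left(13 + o\right) \left(m + o\right)$ ($d{\left(m,o \right)} = 3 - \left(m + o\right) \left(o + 13\right) = 3 - \left(m + o\right) \left(13 + o\right) = 3 - \left(13 + o\right) \left(m + o\right)$)
$U{\left(E \right)} = -3 + E$
$\left(\left(- \frac{50}{U{\left(1 \right)}} + \frac{64}{-13}\right) + d{\left(6,11 \right)}\right)^{2} = \left(\left(- \frac{50}{-3 + 1} + \frac{64}{-13}\right) - \left(339 + 66\right)\right)^{2} = \left(\left(- \frac{50}{-2} + 64 \left(- \frac{1}{13}\right)\right) - 405\right)^{2} = \left(\left(\left(-50\right) \left(- \frac{1}{2}\right) - \frac{64}{13}\right) - 405\right)^{2} = \left(\left(25 - \frac{64}{13}\right) - 405\right)^{2} = \left(\frac{261}{13} - 405\right)^{2} = \left(- \frac{5004}{13}\right)^{2} = \frac{25040016}{169}$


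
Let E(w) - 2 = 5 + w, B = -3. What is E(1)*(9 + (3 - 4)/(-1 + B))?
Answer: 74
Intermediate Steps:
E(w) = 7 + w (E(w) = 2 + (5 + w) = 7 + w)
E(1)*(9 + (3 - 4)/(-1 + B)) = (7 + 1)*(9 + (3 - 4)/(-1 - 3)) = 8*(9 - 1/(-4)) = 8*(9 - 1*(-1/4)) = 8*(9 + 1/4) = 8*(37/4) = 74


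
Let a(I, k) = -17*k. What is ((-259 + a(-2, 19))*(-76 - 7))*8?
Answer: 386448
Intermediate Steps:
((-259 + a(-2, 19))*(-76 - 7))*8 = ((-259 - 17*19)*(-76 - 7))*8 = ((-259 - 323)*(-83))*8 = -582*(-83)*8 = 48306*8 = 386448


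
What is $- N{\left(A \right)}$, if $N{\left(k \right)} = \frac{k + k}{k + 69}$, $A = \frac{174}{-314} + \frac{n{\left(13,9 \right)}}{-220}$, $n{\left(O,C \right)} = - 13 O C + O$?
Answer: $- \frac{108808}{650219} \approx -0.16734$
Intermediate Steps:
$n{\left(O,C \right)} = O - 13 C O$ ($n{\left(O,C \right)} = - 13 C O + O = O - 13 C O$)
$A = \frac{54404}{8635}$ ($A = \frac{174}{-314} + \frac{13 \left(1 - 117\right)}{-220} = 174 \left(- \frac{1}{314}\right) + 13 \left(1 - 117\right) \left(- \frac{1}{220}\right) = - \frac{87}{157} + 13 \left(-116\right) \left(- \frac{1}{220}\right) = - \frac{87}{157} - - \frac{377}{55} = - \frac{87}{157} + \frac{377}{55} = \frac{54404}{8635} \approx 6.3004$)
$N{\left(k \right)} = \frac{2 k}{69 + k}$
$- N{\left(A \right)} = - \frac{2 \cdot 54404}{8635 \left(69 + \frac{54404}{8635}\right)} = - \frac{2 \cdot 54404}{8635 \cdot \frac{650219}{8635}} = - \frac{2 \cdot 54404 \cdot 8635}{8635 \cdot 650219} = \left(-1\right) \frac{108808}{650219} = - \frac{108808}{650219}$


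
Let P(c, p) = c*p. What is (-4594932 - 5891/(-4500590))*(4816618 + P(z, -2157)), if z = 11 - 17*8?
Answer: -105183022067204023327/4500590 ≈ -2.3371e+13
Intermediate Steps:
z = -125 (z = 11 - 136 = -125)
(-4594932 - 5891/(-4500590))*(4816618 + P(z, -2157)) = (-4594932 - 5891/(-4500590))*(4816618 - 125*(-2157)) = (-4594932 - 5891*(-1/4500590))*(4816618 + 269625) = (-4594932 + 5891/4500590)*5086243 = -20679905003989/4500590*5086243 = -105183022067204023327/4500590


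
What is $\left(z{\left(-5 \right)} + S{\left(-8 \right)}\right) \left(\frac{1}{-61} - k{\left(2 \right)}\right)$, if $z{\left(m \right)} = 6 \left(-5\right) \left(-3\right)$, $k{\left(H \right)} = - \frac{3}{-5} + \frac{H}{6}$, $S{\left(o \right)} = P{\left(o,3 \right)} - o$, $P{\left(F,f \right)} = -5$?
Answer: $- \frac{26939}{305} \approx -88.325$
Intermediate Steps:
$S{\left(o \right)} = -5 - o$
$k{\left(H \right)} = \frac{3}{5} + \frac{H}{6}$ ($k{\left(H \right)} = \left(-3\right) \left(- \frac{1}{5}\right) + H \frac{1}{6} = \frac{3}{5} + \frac{H}{6}$)
$z{\left(m \right)} = 90$ ($z{\left(m \right)} = \left(-30\right) \left(-3\right) = 90$)
$\left(z{\left(-5 \right)} + S{\left(-8 \right)}\right) \left(\frac{1}{-61} - k{\left(2 \right)}\right) = \left(90 - -3\right) \left(\frac{1}{-61} - \left(\frac{3}{5} + \frac{1}{6} \cdot 2\right)\right) = \left(90 + \left(-5 + 8\right)\right) \left(- \frac{1}{61} - \left(\frac{3}{5} + \frac{1}{3}\right)\right) = \left(90 + 3\right) \left(- \frac{1}{61} - \frac{14}{15}\right) = 93 \left(- \frac{1}{61} - \frac{14}{15}\right) = 93 \left(- \frac{869}{915}\right) = - \frac{26939}{305}$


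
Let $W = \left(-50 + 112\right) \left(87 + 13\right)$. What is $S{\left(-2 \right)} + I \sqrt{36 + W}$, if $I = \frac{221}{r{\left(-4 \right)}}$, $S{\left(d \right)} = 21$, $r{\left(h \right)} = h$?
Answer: $21 - \frac{221 \sqrt{1559}}{2} \approx -4342.0$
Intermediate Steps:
$W = 6200$ ($W = 62 \cdot 100 = 6200$)
$I = - \frac{221}{4}$ ($I = \frac{221}{-4} = 221 \left(- \frac{1}{4}\right) = - \frac{221}{4} \approx -55.25$)
$S{\left(-2 \right)} + I \sqrt{36 + W} = 21 - \frac{221 \sqrt{36 + 6200}}{4} = 21 - \frac{221 \sqrt{6236}}{4} = 21 - \frac{221 \cdot 2 \sqrt{1559}}{4} = 21 - \frac{221 \sqrt{1559}}{2}$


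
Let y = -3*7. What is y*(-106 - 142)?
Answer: 5208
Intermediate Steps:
y = -21
y*(-106 - 142) = -21*(-106 - 142) = -21*(-248) = 5208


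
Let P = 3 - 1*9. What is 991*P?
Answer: -5946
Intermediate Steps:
P = -6 (P = 3 - 9 = -6)
991*P = 991*(-6) = -5946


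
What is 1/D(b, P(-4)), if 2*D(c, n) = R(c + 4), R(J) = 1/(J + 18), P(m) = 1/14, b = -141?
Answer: -238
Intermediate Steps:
P(m) = 1/14
R(J) = 1/(18 + J)
D(c, n) = 1/(2*(22 + c)) (D(c, n) = 1/(2*(18 + (c + 4))) = 1/(2*(18 + (4 + c))) = 1/(2*(22 + c)))
1/D(b, P(-4)) = 1/(1/(2*(22 - 141))) = 1/((½)/(-119)) = 1/((½)*(-1/119)) = 1/(-1/238) = -238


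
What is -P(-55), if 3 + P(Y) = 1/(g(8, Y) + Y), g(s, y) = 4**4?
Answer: 602/201 ≈ 2.9950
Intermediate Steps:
g(s, y) = 256
P(Y) = -3 + 1/(256 + Y)
-P(-55) = -(-767 - 3*(-55))/(256 - 55) = -(-767 + 165)/201 = -(-602)/201 = -1*(-602/201) = 602/201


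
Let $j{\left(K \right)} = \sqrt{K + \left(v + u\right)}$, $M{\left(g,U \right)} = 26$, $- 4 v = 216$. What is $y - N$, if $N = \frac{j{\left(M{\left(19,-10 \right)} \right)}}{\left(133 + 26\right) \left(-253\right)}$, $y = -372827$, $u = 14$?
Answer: $-372827 + \frac{i \sqrt{14}}{40227} \approx -3.7283 \cdot 10^{5} + 9.3014 \cdot 10^{-5} i$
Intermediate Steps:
$v = -54$ ($v = \left(- \frac{1}{4}\right) 216 = -54$)
$j{\left(K \right)} = \sqrt{-40 + K}$ ($j{\left(K \right)} = \sqrt{K + \left(-54 + 14\right)} = \sqrt{K - 40} = \sqrt{-40 + K}$)
$N = - \frac{i \sqrt{14}}{40227}$ ($N = \frac{\sqrt{-40 + 26}}{\left(133 + 26\right) \left(-253\right)} = \frac{\sqrt{-14}}{159 \left(-253\right)} = \frac{i \sqrt{14}}{-40227} = i \sqrt{14} \left(- \frac{1}{40227}\right) = - \frac{i \sqrt{14}}{40227} \approx - 9.3014 \cdot 10^{-5} i$)
$y - N = -372827 - - \frac{i \sqrt{14}}{40227} = -372827 + \frac{i \sqrt{14}}{40227}$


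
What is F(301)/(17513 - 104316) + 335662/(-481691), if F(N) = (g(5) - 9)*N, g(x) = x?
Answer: -28556512622/41812223873 ≈ -0.68297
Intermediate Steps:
F(N) = -4*N (F(N) = (5 - 9)*N = -4*N)
F(301)/(17513 - 104316) + 335662/(-481691) = (-4*301)/(17513 - 104316) + 335662/(-481691) = -1204/(-86803) + 335662*(-1/481691) = -1204*(-1/86803) - 335662/481691 = 1204/86803 - 335662/481691 = -28556512622/41812223873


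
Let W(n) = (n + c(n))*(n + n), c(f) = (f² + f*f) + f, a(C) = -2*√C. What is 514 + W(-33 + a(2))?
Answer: -142014 - 25672*√2 ≈ -1.7832e+5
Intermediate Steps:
c(f) = f + 2*f² (c(f) = (f² + f²) + f = 2*f² + f = f + 2*f²)
W(n) = 2*n*(n + n*(1 + 2*n)) (W(n) = (n + n*(1 + 2*n))*(n + n) = (n + n*(1 + 2*n))*(2*n) = 2*n*(n + n*(1 + 2*n)))
514 + W(-33 + a(2)) = 514 + 4*(-33 - 2*√2)²*(1 + (-33 - 2*√2)) = 514 + 4*(-33 - 2*√2)²*(-32 - 2*√2)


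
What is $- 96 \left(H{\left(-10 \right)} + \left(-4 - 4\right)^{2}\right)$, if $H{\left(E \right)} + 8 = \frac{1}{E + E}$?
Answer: $- \frac{26856}{5} \approx -5371.2$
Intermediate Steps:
$H{\left(E \right)} = -8 + \frac{1}{2 E}$ ($H{\left(E \right)} = -8 + \frac{1}{E + E} = -8 + \frac{1}{2 E}$)
$- 96 \left(H{\left(-10 \right)} + \left(-4 - 4\right)^{2}\right) = - 96 \left(\left(-8 + \frac{1}{2 \left(-10\right)}\right) + \left(-4 - 4\right)^{2}\right) = - 96 \left(\left(-8 + \frac{1}{2} \left(- \frac{1}{10}\right)\right) + \left(-8\right)^{2}\right) = - 96 \left(\left(-8 - \frac{1}{20}\right) + 64\right) = - 96 \left(- \frac{161}{20} + 64\right) = \left(-96\right) \frac{1119}{20} = - \frac{26856}{5}$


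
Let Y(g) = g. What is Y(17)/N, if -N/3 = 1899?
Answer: -17/5697 ≈ -0.0029840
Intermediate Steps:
N = -5697 (N = -3*1899 = -5697)
Y(17)/N = 17/(-5697) = 17*(-1/5697) = -17/5697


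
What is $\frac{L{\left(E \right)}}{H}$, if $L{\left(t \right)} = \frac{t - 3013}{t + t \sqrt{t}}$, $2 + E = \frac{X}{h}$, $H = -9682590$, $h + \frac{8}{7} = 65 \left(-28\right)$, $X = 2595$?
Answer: $- \frac{16340125066}{794899762009797} + \frac{2563559 i \sqrt{139147607}}{794899762009797} \approx -2.0556 \cdot 10^{-5} + 3.8042 \cdot 10^{-5} i$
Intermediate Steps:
$h = - \frac{12748}{7}$ ($h = - \frac{8}{7} + 65 \left(-28\right) = - \frac{8}{7} - 1820 = - \frac{12748}{7} \approx -1821.1$)
$E = - \frac{43661}{12748}$ ($E = -2 + \frac{2595}{- \frac{12748}{7}} = -2 + 2595 \left(- \frac{7}{12748}\right) = -2 - \frac{18165}{12748} = - \frac{43661}{12748} \approx -3.4249$)
$L{\left(t \right)} = \frac{-3013 + t}{t + t^{\frac{3}{2}}}$
$\frac{L{\left(E \right)}}{H} = \frac{\frac{1}{- \frac{43661}{12748} + \left(- \frac{43661}{12748}\right)^{\frac{3}{2}}} \left(-3013 - \frac{43661}{12748}\right)}{-9682590} = \frac{1}{- \frac{43661}{12748} - \frac{43661 i \sqrt{139147607}}{81255752}} \left(- \frac{38453385}{12748}\right) \left(- \frac{1}{9682590}\right) = - \frac{38453385}{12748 \left(- \frac{43661}{12748} - \frac{43661 i \sqrt{139147607}}{81255752}\right)} \left(- \frac{1}{9682590}\right) = \frac{2563559}{8228910488 \left(- \frac{43661}{12748} - \frac{43661 i \sqrt{139147607}}{81255752}\right)}$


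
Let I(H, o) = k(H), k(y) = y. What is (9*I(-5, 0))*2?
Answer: -90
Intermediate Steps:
I(H, o) = H
(9*I(-5, 0))*2 = (9*(-5))*2 = -45*2 = -90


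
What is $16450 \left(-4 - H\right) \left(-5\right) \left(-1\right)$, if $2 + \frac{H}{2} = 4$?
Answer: $-658000$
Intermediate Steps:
$H = 4$ ($H = -4 + 2 \cdot 4 = -4 + 8 = 4$)
$16450 \left(-4 - H\right) \left(-5\right) \left(-1\right) = 16450 \left(-4 - 4\right) \left(-5\right) \left(-1\right) = 16450 \left(-8\right) \left(-5\right) \left(-1\right) = 16450 \cdot 40 \left(-1\right) = 16450 \left(-40\right) = -658000$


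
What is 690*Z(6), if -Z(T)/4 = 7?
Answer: -19320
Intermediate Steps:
Z(T) = -28 (Z(T) = -4*7 = -28)
690*Z(6) = 690*(-28) = -19320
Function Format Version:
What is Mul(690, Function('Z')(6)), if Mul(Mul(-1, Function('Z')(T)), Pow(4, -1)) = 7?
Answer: -19320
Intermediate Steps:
Function('Z')(T) = -28 (Function('Z')(T) = Mul(-4, 7) = -28)
Mul(690, Function('Z')(6)) = Mul(690, -28) = -19320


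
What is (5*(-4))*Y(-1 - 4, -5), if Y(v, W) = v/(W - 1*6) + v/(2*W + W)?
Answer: -520/33 ≈ -15.758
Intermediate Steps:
Y(v, W) = v/(-6 + W) + v/(3*W) (Y(v, W) = v/(W - 6) + v/((3*W)) = v/(-6 + W) + v*(1/(3*W)) = v/(-6 + W) + v/(3*W))
(5*(-4))*Y(-1 - 4, -5) = (5*(-4))*((2/3)*(-1 - 4)*(-3 + 2*(-5))/(-5*(-6 - 5))) = -40*(-5)*(-1)*(-3 - 10)/(3*5*(-11)) = -40*(-5)*(-1)*(-1)*(-13)/(3*5*11) = -20*26/33 = -520/33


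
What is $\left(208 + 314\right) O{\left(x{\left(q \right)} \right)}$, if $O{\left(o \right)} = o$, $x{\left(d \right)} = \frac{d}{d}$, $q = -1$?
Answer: $522$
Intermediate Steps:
$x{\left(d \right)} = 1$
$\left(208 + 314\right) O{\left(x{\left(q \right)} \right)} = \left(208 + 314\right) 1 = 522 \cdot 1 = 522$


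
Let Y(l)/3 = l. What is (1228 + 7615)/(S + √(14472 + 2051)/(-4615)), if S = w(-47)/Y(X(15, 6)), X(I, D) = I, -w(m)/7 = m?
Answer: 8579620662795/7093254502 + 254280465*√16523/7093254502 ≈ 1214.2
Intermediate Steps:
w(m) = -7*m
Y(l) = 3*l
S = 329/45 (S = (-7*(-47))/((3*15)) = 329/45 ≈ 7.3111)
(1228 + 7615)/(S + √(14472 + 2051)/(-4615)) = (1228 + 7615)/(329/45 + √(14472 + 2051)/(-4615)) = 8843/(329/45 + √16523*(-1/4615)) = 8843/(329/45 - √16523/4615)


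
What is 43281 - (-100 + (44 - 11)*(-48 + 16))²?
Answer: -1293055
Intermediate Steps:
43281 - (-100 + (44 - 11)*(-48 + 16))² = 43281 - (-100 + 33*(-32))² = 43281 - (-100 - 1056)² = 43281 - 1*(-1156)² = 43281 - 1*1336336 = 43281 - 1336336 = -1293055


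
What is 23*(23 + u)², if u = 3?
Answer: 15548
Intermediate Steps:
23*(23 + u)² = 23*(23 + 3)² = 23*26² = 23*676 = 15548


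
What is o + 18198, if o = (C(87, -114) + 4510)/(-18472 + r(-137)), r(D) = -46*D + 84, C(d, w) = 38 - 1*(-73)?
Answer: 219936407/12086 ≈ 18198.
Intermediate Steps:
C(d, w) = 111 (C(d, w) = 38 + 73 = 111)
r(D) = 84 - 46*D
o = -4621/12086 (o = (111 + 4510)/(-18472 + (84 - 46*(-137))) = 4621/(-18472 + (84 + 6302)) = 4621/(-18472 + 6386) = 4621/(-12086) = 4621*(-1/12086) = -4621/12086 ≈ -0.38234)
o + 18198 = -4621/12086 + 18198 = 219936407/12086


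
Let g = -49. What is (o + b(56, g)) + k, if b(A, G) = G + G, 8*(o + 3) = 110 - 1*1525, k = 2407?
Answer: 17033/8 ≈ 2129.1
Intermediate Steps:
o = -1439/8 (o = -3 + (110 - 1*1525)/8 = -3 + (110 - 1525)/8 = -3 + (⅛)*(-1415) = -3 - 1415/8 = -1439/8 ≈ -179.88)
b(A, G) = 2*G
(o + b(56, g)) + k = (-1439/8 + 2*(-49)) + 2407 = (-1439/8 - 98) + 2407 = -2223/8 + 2407 = 17033/8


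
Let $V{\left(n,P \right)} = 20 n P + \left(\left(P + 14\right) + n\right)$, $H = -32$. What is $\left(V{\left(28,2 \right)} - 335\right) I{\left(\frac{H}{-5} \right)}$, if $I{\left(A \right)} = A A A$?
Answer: $\frac{27164672}{125} \approx 2.1732 \cdot 10^{5}$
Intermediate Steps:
$I{\left(A \right)} = A^{3}$ ($I{\left(A \right)} = A^{2} A = A^{3}$)
$V{\left(n,P \right)} = 14 + P + n + 20 P n$ ($V{\left(n,P \right)} = 20 P n + \left(\left(14 + P\right) + n\right) = 20 P n + \left(14 + P + n\right) = 14 + P + n + 20 P n$)
$\left(V{\left(28,2 \right)} - 335\right) I{\left(\frac{H}{-5} \right)} = \left(\left(14 + 2 + 28 + 20 \cdot 2 \cdot 28\right) - 335\right) \left(- \frac{32}{-5}\right)^{3} = \left(\left(14 + 2 + 28 + 1120\right) - 335\right) \left(\left(-32\right) \left(- \frac{1}{5}\right)\right)^{3} = \left(1164 - 335\right) \left(\frac{32}{5}\right)^{3} = 829 \cdot \frac{32768}{125} = \frac{27164672}{125}$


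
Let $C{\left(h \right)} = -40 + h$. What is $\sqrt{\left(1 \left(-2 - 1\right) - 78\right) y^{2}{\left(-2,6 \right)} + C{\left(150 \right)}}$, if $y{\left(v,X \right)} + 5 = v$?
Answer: $i \sqrt{3859} \approx 62.121 i$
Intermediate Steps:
$y{\left(v,X \right)} = -5 + v$
$\sqrt{\left(1 \left(-2 - 1\right) - 78\right) y^{2}{\left(-2,6 \right)} + C{\left(150 \right)}} = \sqrt{\left(1 \left(-2 - 1\right) - 78\right) \left(-5 - 2\right)^{2} + \left(-40 + 150\right)} = \sqrt{\left(1 \left(-3\right) - 78\right) \left(-7\right)^{2} + 110} = \sqrt{\left(-3 - 78\right) 49 + 110} = \sqrt{\left(-81\right) 49 + 110} = \sqrt{-3969 + 110} = \sqrt{-3859} = i \sqrt{3859}$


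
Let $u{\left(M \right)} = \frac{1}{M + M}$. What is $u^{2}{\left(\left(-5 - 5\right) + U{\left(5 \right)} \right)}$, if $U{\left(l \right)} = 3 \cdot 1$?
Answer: $\frac{1}{196} \approx 0.005102$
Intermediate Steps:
$U{\left(l \right)} = 3$
$u{\left(M \right)} = \frac{1}{2 M}$
$u^{2}{\left(\left(-5 - 5\right) + U{\left(5 \right)} \right)} = \left(\frac{1}{2 \left(\left(-5 - 5\right) + 3\right)}\right)^{2} = \left(\frac{1}{2 \left(-10 + 3\right)}\right)^{2} = \left(\frac{1}{2 \left(-7\right)}\right)^{2} = \left(\frac{1}{2} \left(- \frac{1}{7}\right)\right)^{2} = \left(- \frac{1}{14}\right)^{2} = \frac{1}{196}$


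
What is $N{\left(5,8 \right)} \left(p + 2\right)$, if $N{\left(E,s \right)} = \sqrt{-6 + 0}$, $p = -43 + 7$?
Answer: $- 34 i \sqrt{6} \approx - 83.283 i$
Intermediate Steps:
$p = -36$
$N{\left(E,s \right)} = i \sqrt{6}$ ($N{\left(E,s \right)} = \sqrt{-6} = i \sqrt{6}$)
$N{\left(5,8 \right)} \left(p + 2\right) = i \sqrt{6} \left(-36 + 2\right) = i \sqrt{6} \left(-34\right) = - 34 i \sqrt{6}$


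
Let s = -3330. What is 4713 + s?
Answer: 1383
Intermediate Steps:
4713 + s = 4713 - 3330 = 1383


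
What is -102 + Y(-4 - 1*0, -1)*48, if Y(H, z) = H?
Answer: -294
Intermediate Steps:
-102 + Y(-4 - 1*0, -1)*48 = -102 + (-4 - 1*0)*48 = -102 + (-4 + 0)*48 = -102 - 4*48 = -102 - 192 = -294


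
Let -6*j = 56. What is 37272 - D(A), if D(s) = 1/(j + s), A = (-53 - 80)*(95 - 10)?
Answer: 1265123499/33943 ≈ 37272.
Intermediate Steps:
j = -28/3 (j = -1/6*56 = -28/3 ≈ -9.3333)
A = -11305 (A = -133*85 = -11305)
D(s) = 1/(-28/3 + s)
37272 - D(A) = 37272 - 3/(-28 + 3*(-11305)) = 37272 - 3/(-28 - 33915) = 37272 - 3/(-33943) = 37272 - 3*(-1)/33943 = 37272 - 1*(-3/33943) = 37272 + 3/33943 = 1265123499/33943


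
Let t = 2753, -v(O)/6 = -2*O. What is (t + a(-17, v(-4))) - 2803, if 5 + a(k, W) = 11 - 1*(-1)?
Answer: -43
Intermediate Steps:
v(O) = 12*O (v(O) = -(-12)*O = 12*O)
a(k, W) = 7 (a(k, W) = -5 + (11 - 1*(-1)) = -5 + (11 + 1) = -5 + 12 = 7)
(t + a(-17, v(-4))) - 2803 = (2753 + 7) - 2803 = 2760 - 2803 = -43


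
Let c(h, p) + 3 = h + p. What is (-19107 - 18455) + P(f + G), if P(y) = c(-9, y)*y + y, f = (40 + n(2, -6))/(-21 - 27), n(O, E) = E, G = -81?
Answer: -17272487/576 ≈ -29987.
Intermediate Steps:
c(h, p) = -3 + h + p (c(h, p) = -3 + (h + p) = -3 + h + p)
f = -17/24 (f = (40 - 6)/(-21 - 27) = 34/(-48) = 34*(-1/48) = -17/24 ≈ -0.70833)
P(y) = y + y*(-12 + y) (P(y) = (-3 - 9 + y)*y + y = (-12 + y)*y + y = y*(-12 + y) + y = y + y*(-12 + y))
(-19107 - 18455) + P(f + G) = (-19107 - 18455) + (-17/24 - 81)*(-11 + (-17/24 - 81)) = -37562 - 1961*(-11 - 1961/24)/24 = -37562 - 1961/24*(-2225/24) = -37562 + 4363225/576 = -17272487/576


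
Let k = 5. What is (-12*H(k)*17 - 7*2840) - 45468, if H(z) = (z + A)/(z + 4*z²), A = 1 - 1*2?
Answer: -2287452/35 ≈ -65356.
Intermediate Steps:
A = -1 (A = 1 - 2 = -1)
H(z) = (-1 + z)/(z + 4*z²) (H(z) = (z - 1)/(z + 4*z²) = (-1 + z)/(z + 4*z²))
(-12*H(k)*17 - 7*2840) - 45468 = (-12*(-1 + 5)/(5*(1 + 4*5))*17 - 7*2840) - 45468 = (-12*4/(5*(1 + 20))*17 - 19880) - 45468 = (-12*4/(5*21)*17 - 19880) - 45468 = (-12*4/105*17 - 19880) - 45468 = (-16/35*17 - 19880) - 45468 = (-272/35 - 19880) - 45468 = -696072/35 - 45468 = -2287452/35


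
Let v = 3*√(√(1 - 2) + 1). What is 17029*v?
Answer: 51087*√(1 + I) ≈ 56129.0 + 23249.0*I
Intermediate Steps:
v = 3*√(1 + I) (v = 3*√(√(-1) + 1) = 3*√(I + 1) = 3*√(1 + I) ≈ 3.2961 + 1.3653*I)
17029*v = 17029*(3*√(1 + I)) = 51087*√(1 + I)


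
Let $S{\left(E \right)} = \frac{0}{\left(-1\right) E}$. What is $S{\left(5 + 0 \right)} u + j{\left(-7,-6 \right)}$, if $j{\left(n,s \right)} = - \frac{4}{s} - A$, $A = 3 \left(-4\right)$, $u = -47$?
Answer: $\frac{38}{3} \approx 12.667$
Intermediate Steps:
$A = -12$
$S{\left(E \right)} = 0$ ($S{\left(E \right)} = 0 \left(- \frac{1}{E}\right) = 0$)
$j{\left(n,s \right)} = 12 - \frac{4}{s}$ ($j{\left(n,s \right)} = - \frac{4}{s} - -12 = - \frac{4}{s} + 12 = 12 - \frac{4}{s}$)
$S{\left(5 + 0 \right)} u + j{\left(-7,-6 \right)} = 0 \left(-47\right) + \left(12 - \frac{4}{-6}\right) = 0 + \left(12 - - \frac{2}{3}\right) = 0 + \left(12 + \frac{2}{3}\right) = 0 + \frac{38}{3} = \frac{38}{3}$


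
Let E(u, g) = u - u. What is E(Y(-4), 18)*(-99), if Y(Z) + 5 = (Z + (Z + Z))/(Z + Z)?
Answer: 0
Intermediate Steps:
Y(Z) = -7/2 (Y(Z) = -5 + (Z + (Z + Z))/(Z + Z) = -5 + (Z + 2*Z)/((2*Z)) = -5 + (3*Z)*(1/(2*Z)) = -5 + 3/2 = -7/2)
E(u, g) = 0
E(Y(-4), 18)*(-99) = 0*(-99) = 0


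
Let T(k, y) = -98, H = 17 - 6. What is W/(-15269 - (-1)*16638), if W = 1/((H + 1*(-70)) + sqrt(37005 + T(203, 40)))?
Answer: 59/45760194 + sqrt(36907)/45760194 ≈ 5.4876e-6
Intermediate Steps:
H = 11
W = 1/(-59 + sqrt(36907)) (W = 1/((11 + 1*(-70)) + sqrt(37005 - 98)) = 1/((11 - 70) + sqrt(36907)) = 1/(-59 + sqrt(36907)) ≈ 0.0075125)
W/(-15269 - (-1)*16638) = (59/33426 + sqrt(36907)/33426)/(-15269 - (-1)*16638) = (59/33426 + sqrt(36907)/33426)/(-15269 - 1*(-16638)) = (59/33426 + sqrt(36907)/33426)/(-15269 + 16638) = (59/33426 + sqrt(36907)/33426)/1369 = (59/33426 + sqrt(36907)/33426)*(1/1369) = 59/45760194 + sqrt(36907)/45760194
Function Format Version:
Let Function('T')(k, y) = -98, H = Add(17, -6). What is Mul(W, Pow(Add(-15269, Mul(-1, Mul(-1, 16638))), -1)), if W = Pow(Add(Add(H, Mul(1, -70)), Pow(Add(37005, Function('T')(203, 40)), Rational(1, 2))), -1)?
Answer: Add(Rational(59, 45760194), Mul(Rational(1, 45760194), Pow(36907, Rational(1, 2)))) ≈ 5.4876e-6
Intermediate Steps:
H = 11
W = Pow(Add(-59, Pow(36907, Rational(1, 2))), -1) (W = Pow(Add(Add(11, Mul(1, -70)), Pow(Add(37005, -98), Rational(1, 2))), -1) = Pow(Add(Add(11, -70), Pow(36907, Rational(1, 2))), -1) = Pow(Add(-59, Pow(36907, Rational(1, 2))), -1) ≈ 0.0075125)
Mul(W, Pow(Add(-15269, Mul(-1, Mul(-1, 16638))), -1)) = Mul(Add(Rational(59, 33426), Mul(Rational(1, 33426), Pow(36907, Rational(1, 2)))), Pow(Add(-15269, Mul(-1, Mul(-1, 16638))), -1)) = Mul(Add(Rational(59, 33426), Mul(Rational(1, 33426), Pow(36907, Rational(1, 2)))), Pow(Add(-15269, Mul(-1, -16638)), -1)) = Mul(Add(Rational(59, 33426), Mul(Rational(1, 33426), Pow(36907, Rational(1, 2)))), Pow(Add(-15269, 16638), -1)) = Mul(Add(Rational(59, 33426), Mul(Rational(1, 33426), Pow(36907, Rational(1, 2)))), Pow(1369, -1)) = Mul(Add(Rational(59, 33426), Mul(Rational(1, 33426), Pow(36907, Rational(1, 2)))), Rational(1, 1369)) = Add(Rational(59, 45760194), Mul(Rational(1, 45760194), Pow(36907, Rational(1, 2))))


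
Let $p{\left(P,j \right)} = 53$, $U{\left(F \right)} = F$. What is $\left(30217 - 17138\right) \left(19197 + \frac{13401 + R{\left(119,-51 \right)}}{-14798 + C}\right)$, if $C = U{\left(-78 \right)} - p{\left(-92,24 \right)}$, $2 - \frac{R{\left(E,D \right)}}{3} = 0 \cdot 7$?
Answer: $\frac{3748161587874}{14929} \approx 2.5107 \cdot 10^{8}$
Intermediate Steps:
$R{\left(E,D \right)} = 6$ ($R{\left(E,D \right)} = 6 - 3 \cdot 0 \cdot 7 = 6 - 0 = 6 + 0 = 6$)
$C = -131$ ($C = -78 - 53 = -131$)
$\left(30217 - 17138\right) \left(19197 + \frac{13401 + R{\left(119,-51 \right)}}{-14798 + C}\right) = \left(30217 - 17138\right) \left(19197 + \frac{13401 + 6}{-14798 - 131}\right) = 13079 \left(19197 + \frac{13407}{-14929}\right) = 13079 \left(19197 + 13407 \left(- \frac{1}{14929}\right)\right) = 13079 \left(19197 - \frac{13407}{14929}\right) = 13079 \cdot \frac{286578606}{14929} = \frac{3748161587874}{14929}$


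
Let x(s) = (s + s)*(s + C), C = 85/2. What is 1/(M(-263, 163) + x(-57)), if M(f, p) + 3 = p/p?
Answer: 1/1651 ≈ 0.00060569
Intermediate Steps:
M(f, p) = -2 (M(f, p) = -3 + p/p = -3 + 1 = -2)
C = 85/2 (C = 85*(½) = 85/2 ≈ 42.500)
x(s) = 2*s*(85/2 + s) (x(s) = (s + s)*(s + 85/2) = (2*s)*(85/2 + s) = 2*s*(85/2 + s))
1/(M(-263, 163) + x(-57)) = 1/(-2 - 57*(85 + 2*(-57))) = 1/(-2 - 57*(85 - 114)) = 1/(-2 - 57*(-29)) = 1/(-2 + 1653) = 1/1651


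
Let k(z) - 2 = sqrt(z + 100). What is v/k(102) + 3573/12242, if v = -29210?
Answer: 357942547/1211958 - 14605*sqrt(202)/99 ≈ -1801.4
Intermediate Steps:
k(z) = 2 + sqrt(100 + z) (k(z) = 2 + sqrt(z + 100) = 2 + sqrt(100 + z))
v/k(102) + 3573/12242 = -29210/(2 + sqrt(100 + 102)) + 3573/12242 = -29210/(2 + sqrt(202)) + 3573*(1/12242) = -29210/(2 + sqrt(202)) + 3573/12242 = 3573/12242 - 29210/(2 + sqrt(202))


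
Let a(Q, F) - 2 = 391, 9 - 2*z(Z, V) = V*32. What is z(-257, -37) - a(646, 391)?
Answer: 407/2 ≈ 203.50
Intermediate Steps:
z(Z, V) = 9/2 - 16*V (z(Z, V) = 9/2 - V*32/2 = 9/2 - 16*V)
a(Q, F) = 393 (a(Q, F) = 2 + 391 = 393)
z(-257, -37) - a(646, 391) = (9/2 - 16*(-37)) - 1*393 = (9/2 + 592) - 393 = 1193/2 - 393 = 407/2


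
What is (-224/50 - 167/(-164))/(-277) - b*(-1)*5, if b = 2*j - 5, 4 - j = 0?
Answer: 17049693/1135700 ≈ 15.012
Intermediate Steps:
j = 4 (j = 4 - 1*0 = 4 + 0 = 4)
b = 3 (b = 2*4 - 5 = 8 - 5 = 3)
(-224/50 - 167/(-164))/(-277) - b*(-1)*5 = (-224/50 - 167/(-164))/(-277) - 3*(-1)*5 = (-224*1/50 - 167*(-1/164))*(-1/277) - (-3)*5 = (-112/25 + 167/164)*(-1/277) - 1*(-15) = -14193/4100*(-1/277) + 15 = 14193/1135700 + 15 = 17049693/1135700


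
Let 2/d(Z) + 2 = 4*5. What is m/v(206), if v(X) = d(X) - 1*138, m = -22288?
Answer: 200592/1241 ≈ 161.64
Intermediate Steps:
d(Z) = 1/9 (d(Z) = 2/(-2 + 4*5) = 2/(-2 + 20) = 2/18 = 2*(1/18) = 1/9)
v(X) = -1241/9 (v(X) = 1/9 - 1*138 = 1/9 - 138 = -1241/9)
m/v(206) = -22288/(-1241/9) = -22288*(-9/1241) = 200592/1241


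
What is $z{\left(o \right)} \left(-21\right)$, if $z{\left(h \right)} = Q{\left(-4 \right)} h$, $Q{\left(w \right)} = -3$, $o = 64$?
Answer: $4032$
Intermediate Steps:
$z{\left(h \right)} = - 3 h$
$z{\left(o \right)} \left(-21\right) = \left(-3\right) 64 \left(-21\right) = \left(-192\right) \left(-21\right) = 4032$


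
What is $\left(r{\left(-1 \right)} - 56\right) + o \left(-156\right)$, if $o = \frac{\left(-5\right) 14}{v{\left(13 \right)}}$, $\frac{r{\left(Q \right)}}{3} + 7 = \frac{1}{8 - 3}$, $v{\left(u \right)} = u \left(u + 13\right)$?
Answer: $- \frac{2866}{65} \approx -44.092$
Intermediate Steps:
$v{\left(u \right)} = u \left(13 + u\right)$
$r{\left(Q \right)} = - \frac{102}{5}$ ($r{\left(Q \right)} = -21 + \frac{3}{8 - 3} = -21 + \frac{3}{5} = - \frac{102}{5}$)
$o = - \frac{35}{169}$ ($o = \frac{\left(-5\right) 14}{13 \left(13 + 13\right)} = - \frac{70}{13 \cdot 26} = - \frac{70}{338} = \left(-70\right) \frac{1}{338} = - \frac{35}{169} \approx -0.2071$)
$\left(r{\left(-1 \right)} - 56\right) + o \left(-156\right) = \left(- \frac{102}{5} - 56\right) - - \frac{420}{13} = - \frac{382}{5} + \frac{420}{13} = - \frac{2866}{65}$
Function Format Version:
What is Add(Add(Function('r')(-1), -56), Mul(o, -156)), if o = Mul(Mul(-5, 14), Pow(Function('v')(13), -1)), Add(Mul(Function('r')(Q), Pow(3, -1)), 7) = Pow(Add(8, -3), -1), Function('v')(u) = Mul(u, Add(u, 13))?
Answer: Rational(-2866, 65) ≈ -44.092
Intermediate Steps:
Function('v')(u) = Mul(u, Add(13, u))
Function('r')(Q) = Rational(-102, 5) (Function('r')(Q) = Add(-21, Mul(3, Pow(Add(8, -3), -1))) = Add(-21, Mul(3, Pow(5, -1))) = Add(-21, Mul(3, Rational(1, 5))) = Add(-21, Rational(3, 5)) = Rational(-102, 5))
o = Rational(-35, 169) (o = Mul(Mul(-5, 14), Pow(Mul(13, Add(13, 13)), -1)) = Mul(-70, Pow(Mul(13, 26), -1)) = Mul(-70, Pow(338, -1)) = Mul(-70, Rational(1, 338)) = Rational(-35, 169) ≈ -0.20710)
Add(Add(Function('r')(-1), -56), Mul(o, -156)) = Add(Add(Rational(-102, 5), -56), Mul(Rational(-35, 169), -156)) = Add(Rational(-382, 5), Rational(420, 13)) = Rational(-2866, 65)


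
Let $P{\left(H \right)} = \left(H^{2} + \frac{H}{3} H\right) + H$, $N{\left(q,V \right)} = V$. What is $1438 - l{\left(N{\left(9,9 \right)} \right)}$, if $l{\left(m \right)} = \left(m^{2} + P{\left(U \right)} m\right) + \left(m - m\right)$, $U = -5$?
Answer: $1102$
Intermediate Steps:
$P{\left(H \right)} = H + \frac{4 H^{2}}{3}$ ($P{\left(H \right)} = \left(H^{2} + H \frac{1}{3} H\right) + H = \left(H^{2} + \frac{H}{3} H\right) + H = \left(H^{2} + \frac{H^{2}}{3}\right) + H = \frac{4 H^{2}}{3} + H = H + \frac{4 H^{2}}{3}$)
$l{\left(m \right)} = m^{2} + \frac{85 m}{3}$ ($l{\left(m \right)} = \left(m^{2} + \frac{1}{3} \left(-5\right) \left(3 + 4 \left(-5\right)\right) m\right) + \left(m - m\right) = \left(m^{2} + \frac{1}{3} \left(-5\right) \left(3 - 20\right) m\right) + 0 = \left(m^{2} + \frac{1}{3} \left(-5\right) \left(-17\right) m\right) + 0 = \left(m^{2} + \frac{85 m}{3}\right) + 0 = m^{2} + \frac{85 m}{3}$)
$1438 - l{\left(N{\left(9,9 \right)} \right)} = 1438 - \frac{1}{3} \cdot 9 \left(85 + 3 \cdot 9\right) = 1438 - \frac{1}{3} \cdot 9 \left(85 + 27\right) = 1438 - \frac{1}{3} \cdot 9 \cdot 112 = 1438 - 336 = 1102$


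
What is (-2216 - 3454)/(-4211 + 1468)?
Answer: 5670/2743 ≈ 2.0671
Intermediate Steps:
(-2216 - 3454)/(-4211 + 1468) = -5670/(-2743) = -5670*(-1/2743) = 5670/2743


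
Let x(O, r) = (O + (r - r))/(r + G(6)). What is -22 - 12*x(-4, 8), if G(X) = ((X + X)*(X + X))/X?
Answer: -41/2 ≈ -20.500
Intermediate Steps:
G(X) = 4*X (G(X) = ((2*X)*(2*X))/X = (4*X²)/X = 4*X)
x(O, r) = O/(24 + r) (x(O, r) = (O + (r - r))/(r + 4*6) = (O + 0)/(r + 24) = O/(24 + r))
-22 - 12*x(-4, 8) = -22 - (-48)/(24 + 8) = -22 - (-48)/32 = -22 - 12*(-⅛) = -22 + 3/2 = -41/2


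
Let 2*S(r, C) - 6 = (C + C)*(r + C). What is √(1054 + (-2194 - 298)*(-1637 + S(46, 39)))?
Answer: I*√4187998 ≈ 2046.5*I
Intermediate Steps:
S(r, C) = 3 + C*(C + r) (S(r, C) = 3 + ((C + C)*(r + C))/2 = 3 + ((2*C)*(C + r))/2 = 3 + (2*C*(C + r))/2 = 3 + C*(C + r))
√(1054 + (-2194 - 298)*(-1637 + S(46, 39))) = √(1054 + (-2194 - 298)*(-1637 + (3 + 39² + 39*46))) = √(1054 - 2492*(-1637 + (3 + 1521 + 1794))) = √(1054 - 2492*(-1637 + 3318)) = √(1054 - 2492*1681) = √(1054 - 4189052) = √(-4187998) = I*√4187998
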